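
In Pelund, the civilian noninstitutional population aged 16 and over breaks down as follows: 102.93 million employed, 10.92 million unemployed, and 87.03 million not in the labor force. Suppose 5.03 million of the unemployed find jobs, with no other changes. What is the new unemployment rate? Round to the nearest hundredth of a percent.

New unemployment rate ≈ 5.17%.

Initially, labor force = 102.93 + 10.92 = 113.85 million, so u = 10.92/113.85 = 9.59%.
After the change, unemployed falls and employed rises by 5.03; labor force unchanged → E = 107.96, U = 5.89, labor force = 113.85 million.
New unemployment rate = 5.89 / 113.85 = 5.17%.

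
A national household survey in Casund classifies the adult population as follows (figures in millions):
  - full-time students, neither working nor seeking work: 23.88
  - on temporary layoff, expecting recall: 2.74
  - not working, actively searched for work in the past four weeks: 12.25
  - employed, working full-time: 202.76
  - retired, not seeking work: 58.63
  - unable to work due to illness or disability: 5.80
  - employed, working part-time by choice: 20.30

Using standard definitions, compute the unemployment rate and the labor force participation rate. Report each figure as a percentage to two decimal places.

Employed = 202.76 + 20.30 = 223.06 million.
Unemployed = 2.74 + 12.25 = 14.99 million (jobless and actively searching, or on temporary layoff).
Labor force = 223.06 + 14.99 = 238.05 million.
Not in labor force = 23.88 + 58.63 + 5.80 = 88.31 million (those not working and not actively searching are outside the labor force).
Civilian working-age population = 238.05 + 88.31 = 326.36 million.
Unemployment rate = 14.99 / 238.05 = 6.30%.
Labor force participation rate = 238.05 / 326.36 = 72.94%.

Unemployment rate ≈ 6.30%; labor force participation rate ≈ 72.94%.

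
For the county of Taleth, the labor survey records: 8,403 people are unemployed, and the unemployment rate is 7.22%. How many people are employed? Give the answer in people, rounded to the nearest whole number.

Labor force = U / u = 8,403 / 0.0722 ≈ 116,385.
Employed = labor force − unemployed = 116,385 − 8,403 = 107,982.

About 107,982 are employed.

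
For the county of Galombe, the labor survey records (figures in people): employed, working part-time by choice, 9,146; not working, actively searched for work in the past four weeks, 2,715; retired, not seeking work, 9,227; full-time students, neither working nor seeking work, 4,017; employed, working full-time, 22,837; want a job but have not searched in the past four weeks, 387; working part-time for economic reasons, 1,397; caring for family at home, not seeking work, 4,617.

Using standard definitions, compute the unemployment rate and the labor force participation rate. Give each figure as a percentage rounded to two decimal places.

Employed = 9,146 + 22,837 + 1,397 = 33,380 (anyone who worked, including part-time for economic reasons, counts as employed).
Unemployed = 2,715.
Labor force = 33,380 + 2,715 = 36,095.
Not in labor force = 9,227 + 4,017 + 387 + 4,617 = 18,248 (those not working and not actively searching are outside the labor force — including those who want a job but have given up searching).
Civilian working-age population = 36,095 + 18,248 = 54,343.
Unemployment rate = 2,715 / 36,095 = 7.52%.
Labor force participation rate = 36,095 / 54,343 = 66.42%.

Unemployment rate ≈ 7.52%; labor force participation rate ≈ 66.42%.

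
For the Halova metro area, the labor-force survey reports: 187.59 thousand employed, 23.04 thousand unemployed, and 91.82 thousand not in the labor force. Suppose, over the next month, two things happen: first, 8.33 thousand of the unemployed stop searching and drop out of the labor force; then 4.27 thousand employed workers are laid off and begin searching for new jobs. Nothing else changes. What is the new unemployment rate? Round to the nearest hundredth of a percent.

Initially, labor force = 187.59 + 23.04 = 210.63 thousand, so u = 23.04/210.63 = 10.94%.
After the first change, unemployed and labor force both fall by 8.33 → E = 187.59, U = 14.71, labor force = 202.30 thousand.
After the second change, employed falls and unemployed rises by 4.27; labor force unchanged → E = 183.32, U = 18.98, labor force = 202.30 thousand.
New unemployment rate = 18.98 / 202.30 = 9.38%.

New unemployment rate ≈ 9.38%.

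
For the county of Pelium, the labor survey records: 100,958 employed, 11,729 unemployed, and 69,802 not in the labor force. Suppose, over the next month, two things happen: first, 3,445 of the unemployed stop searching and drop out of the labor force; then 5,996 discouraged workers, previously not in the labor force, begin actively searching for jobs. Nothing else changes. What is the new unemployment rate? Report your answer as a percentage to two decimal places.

New unemployment rate ≈ 12.39%.

Initially, labor force = 100,958 + 11,729 = 112,687, so u = 11,729/112,687 = 10.41%.
After the first change, unemployed and labor force both fall by 3,445 → E = 100,958, U = 8,284, labor force = 109,242.
After the second change, unemployed and labor force both rise by 5,996 → E = 100,958, U = 14,280, labor force = 115,238.
New unemployment rate = 14,280 / 115,238 = 12.39%.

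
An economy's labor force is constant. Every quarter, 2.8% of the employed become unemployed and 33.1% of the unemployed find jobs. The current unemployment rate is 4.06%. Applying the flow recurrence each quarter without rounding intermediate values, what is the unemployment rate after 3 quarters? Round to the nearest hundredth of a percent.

With a fixed labor force, u_{t+1} = u_t + s·(1−u_t) − f·u_t = u_t·(1−s−f) + s.
Here 1−s−f = 0.641 and s = 0.028.
u_1 = 0.040600 × 0.641 + 0.028 = 0.054025.
u_2 = 0.054025 × 0.641 + 0.028 = 0.062630.
u_3 = 0.062630 × 0.641 + 0.028 = 0.068146.

Unemployment rate after three quarters ≈ 6.81%.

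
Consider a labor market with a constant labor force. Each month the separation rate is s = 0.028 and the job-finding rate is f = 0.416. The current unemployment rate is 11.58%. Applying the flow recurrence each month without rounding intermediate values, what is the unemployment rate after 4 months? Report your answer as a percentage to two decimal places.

With a fixed labor force, u_{t+1} = u_t + s·(1−u_t) − f·u_t = u_t·(1−s−f) + s.
Here 1−s−f = 0.556 and s = 0.028.
u_1 = 0.115800 × 0.556 + 0.028 = 0.092385.
u_2 = 0.092385 × 0.556 + 0.028 = 0.079366.
u_3 = 0.079366 × 0.556 + 0.028 = 0.072127.
u_4 = 0.072127 × 0.556 + 0.028 = 0.068103.

Unemployment rate after four months ≈ 6.81%.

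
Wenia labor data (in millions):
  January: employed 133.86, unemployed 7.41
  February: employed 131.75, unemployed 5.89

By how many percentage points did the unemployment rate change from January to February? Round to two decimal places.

January: labor force = 133.86 + 7.41 = 141.27; u = 7.41/141.27 = 5.25%.
February: labor force = 131.75 + 5.89 = 137.64; u = 5.89/137.64 = 4.28%.
Change = 4.28% − 5.25% = −0.97 pp.

The unemployment rate changed by −0.97 percentage points.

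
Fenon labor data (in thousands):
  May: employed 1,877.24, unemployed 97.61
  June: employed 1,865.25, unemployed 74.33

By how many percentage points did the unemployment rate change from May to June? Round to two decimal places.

May: labor force = 1,877.24 + 97.61 = 1,974.85; u = 97.61/1,974.85 = 4.94%.
June: labor force = 1,865.25 + 74.33 = 1,939.58; u = 74.33/1,939.58 = 3.83%.
Change = 3.83% − 4.94% = −1.11 pp.

The unemployment rate changed by −1.11 percentage points.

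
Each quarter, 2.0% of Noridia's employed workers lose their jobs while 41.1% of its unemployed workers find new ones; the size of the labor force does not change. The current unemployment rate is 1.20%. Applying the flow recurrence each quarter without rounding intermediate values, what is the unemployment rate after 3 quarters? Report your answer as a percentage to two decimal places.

Unemployment rate after three quarters ≈ 4.01%.

With a fixed labor force, u_{t+1} = u_t + s·(1−u_t) − f·u_t = u_t·(1−s−f) + s.
Here 1−s−f = 0.569 and s = 0.020.
u_1 = 0.012000 × 0.569 + 0.020 = 0.026828.
u_2 = 0.026828 × 0.569 + 0.020 = 0.035265.
u_3 = 0.035265 × 0.569 + 0.020 = 0.040066.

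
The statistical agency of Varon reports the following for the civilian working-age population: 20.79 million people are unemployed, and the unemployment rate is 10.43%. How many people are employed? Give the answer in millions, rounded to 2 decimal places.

Labor force = U / u = 20.79 / 0.1043 ≈ 199.33 million.
Employed = labor force − unemployed = 199.33 − 20.79 = 178.54 million.

About 178.54 million are employed.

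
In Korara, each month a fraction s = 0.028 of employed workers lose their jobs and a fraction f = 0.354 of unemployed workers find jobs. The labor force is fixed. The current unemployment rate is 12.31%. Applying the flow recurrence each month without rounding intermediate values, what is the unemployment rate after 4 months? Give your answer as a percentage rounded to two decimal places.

With a fixed labor force, u_{t+1} = u_t + s·(1−u_t) − f·u_t = u_t·(1−s−f) + s.
Here 1−s−f = 0.618 and s = 0.028.
u_1 = 0.123100 × 0.618 + 0.028 = 0.104076.
u_2 = 0.104076 × 0.618 + 0.028 = 0.092319.
u_3 = 0.092319 × 0.618 + 0.028 = 0.085053.
u_4 = 0.085053 × 0.618 + 0.028 = 0.080563.

Unemployment rate after four months ≈ 8.06%.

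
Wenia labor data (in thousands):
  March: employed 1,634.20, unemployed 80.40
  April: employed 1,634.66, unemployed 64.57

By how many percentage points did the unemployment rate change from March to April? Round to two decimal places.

March: labor force = 1,634.20 + 80.40 = 1,714.60; u = 80.40/1,714.60 = 4.69%.
April: labor force = 1,634.66 + 64.57 = 1,699.23; u = 64.57/1,699.23 = 3.80%.
Change = 3.80% − 4.69% = −0.89 pp.

The unemployment rate changed by −0.89 percentage points.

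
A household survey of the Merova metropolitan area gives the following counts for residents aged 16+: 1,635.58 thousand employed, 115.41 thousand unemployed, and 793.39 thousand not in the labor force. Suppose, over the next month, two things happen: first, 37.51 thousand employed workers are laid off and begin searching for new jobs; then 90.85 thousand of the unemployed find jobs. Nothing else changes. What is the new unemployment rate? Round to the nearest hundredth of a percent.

New unemployment rate ≈ 3.54%.

Initially, labor force = 1,635.58 + 115.41 = 1,750.99 thousand, so u = 115.41/1,750.99 = 6.59%.
After the first change, employed falls and unemployed rises by 37.51; labor force unchanged → E = 1,598.07, U = 152.92, labor force = 1,750.99 thousand.
After the second change, unemployed falls and employed rises by 90.85; labor force unchanged → E = 1,688.92, U = 62.07, labor force = 1,750.99 thousand.
New unemployment rate = 62.07 / 1,750.99 = 3.54%.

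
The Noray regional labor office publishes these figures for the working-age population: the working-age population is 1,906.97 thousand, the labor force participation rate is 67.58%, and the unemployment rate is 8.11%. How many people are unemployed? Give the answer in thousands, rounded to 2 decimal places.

About 104.52 thousand are unemployed.

Labor force = 0.6758 × 1,906.97 = 1,288.73 thousand.
Unemployed = 0.0811 × 1,288.73 ≈ 104.52 thousand.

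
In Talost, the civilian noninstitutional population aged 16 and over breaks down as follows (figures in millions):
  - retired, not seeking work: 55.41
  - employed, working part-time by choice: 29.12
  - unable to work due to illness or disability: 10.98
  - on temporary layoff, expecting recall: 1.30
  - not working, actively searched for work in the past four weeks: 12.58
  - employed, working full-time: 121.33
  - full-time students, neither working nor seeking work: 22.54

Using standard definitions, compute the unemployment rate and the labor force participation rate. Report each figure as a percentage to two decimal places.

Unemployment rate ≈ 8.45%; labor force participation rate ≈ 64.89%.

Employed = 29.12 + 121.33 = 150.45 million.
Unemployed = 1.30 + 12.58 = 13.88 million (jobless and actively searching, or on temporary layoff).
Labor force = 150.45 + 13.88 = 164.33 million.
Not in labor force = 55.41 + 10.98 + 22.54 = 88.93 million (those not working and not actively searching are outside the labor force).
Civilian working-age population = 164.33 + 88.93 = 253.26 million.
Unemployment rate = 13.88 / 164.33 = 8.45%.
Labor force participation rate = 164.33 / 253.26 = 64.89%.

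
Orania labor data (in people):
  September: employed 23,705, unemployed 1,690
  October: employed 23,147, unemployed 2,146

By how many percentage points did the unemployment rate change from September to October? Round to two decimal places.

The unemployment rate changed by +1.83 percentage points.

September: labor force = 23,705 + 1,690 = 25,395; u = 1,690/25,395 = 6.65%.
October: labor force = 23,147 + 2,146 = 25,293; u = 2,146/25,293 = 8.48%.
Change = 8.48% − 6.65% = +1.83 pp.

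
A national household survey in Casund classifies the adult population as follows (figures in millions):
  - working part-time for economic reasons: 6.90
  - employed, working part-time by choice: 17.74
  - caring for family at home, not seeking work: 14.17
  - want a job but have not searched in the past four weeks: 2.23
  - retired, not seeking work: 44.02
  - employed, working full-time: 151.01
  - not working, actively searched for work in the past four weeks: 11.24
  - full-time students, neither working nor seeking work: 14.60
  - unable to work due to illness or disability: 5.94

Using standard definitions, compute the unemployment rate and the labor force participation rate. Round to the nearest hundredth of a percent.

Unemployment rate ≈ 6.01%; labor force participation rate ≈ 69.77%.

Employed = 6.90 + 17.74 + 151.01 = 175.65 million (anyone who worked, including part-time for economic reasons, counts as employed).
Unemployed = 11.24 million.
Labor force = 175.65 + 11.24 = 186.89 million.
Not in labor force = 14.17 + 2.23 + 44.02 + 14.60 + 5.94 = 80.96 million (those not working and not actively searching are outside the labor force — including those who want a job but have given up searching).
Civilian working-age population = 186.89 + 80.96 = 267.85 million.
Unemployment rate = 11.24 / 186.89 = 6.01%.
Labor force participation rate = 186.89 / 267.85 = 69.77%.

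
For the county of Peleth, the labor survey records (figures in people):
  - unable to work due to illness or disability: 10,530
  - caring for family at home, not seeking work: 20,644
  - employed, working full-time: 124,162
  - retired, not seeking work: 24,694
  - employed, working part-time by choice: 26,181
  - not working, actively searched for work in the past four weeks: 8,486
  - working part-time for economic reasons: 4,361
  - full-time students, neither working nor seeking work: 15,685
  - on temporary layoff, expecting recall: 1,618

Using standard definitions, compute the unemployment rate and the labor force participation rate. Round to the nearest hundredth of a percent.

Employed = 124,162 + 26,181 + 4,361 = 154,704 (anyone who worked, including part-time for economic reasons, counts as employed).
Unemployed = 8,486 + 1,618 = 10,104 (jobless and actively searching, or on temporary layoff).
Labor force = 154,704 + 10,104 = 164,808.
Not in labor force = 10,530 + 20,644 + 24,694 + 15,685 = 71,553 (those not working and not actively searching are outside the labor force).
Civilian working-age population = 164,808 + 71,553 = 236,361.
Unemployment rate = 10,104 / 164,808 = 6.13%.
Labor force participation rate = 164,808 / 236,361 = 69.73%.

Unemployment rate ≈ 6.13%; labor force participation rate ≈ 69.73%.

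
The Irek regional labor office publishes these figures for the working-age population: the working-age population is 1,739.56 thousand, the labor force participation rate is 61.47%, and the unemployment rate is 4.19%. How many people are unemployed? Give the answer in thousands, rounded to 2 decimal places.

Labor force = 0.6147 × 1,739.56 = 1,069.31 thousand.
Unemployed = 0.0419 × 1,069.31 ≈ 44.80 thousand.

About 44.80 thousand are unemployed.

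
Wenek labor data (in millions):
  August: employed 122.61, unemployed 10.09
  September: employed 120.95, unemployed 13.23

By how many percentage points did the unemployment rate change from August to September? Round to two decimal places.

The unemployment rate changed by +2.26 percentage points.

August: labor force = 122.61 + 10.09 = 132.70; u = 10.09/132.70 = 7.60%.
September: labor force = 120.95 + 13.23 = 134.18; u = 13.23/134.18 = 9.86%.
Change = 9.86% − 7.60% = +2.26 pp.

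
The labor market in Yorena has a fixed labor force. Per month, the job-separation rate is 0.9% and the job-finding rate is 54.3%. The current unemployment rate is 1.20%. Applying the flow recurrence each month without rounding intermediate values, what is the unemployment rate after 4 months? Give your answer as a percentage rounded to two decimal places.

Unemployment rate after four months ≈ 1.61%.

With a fixed labor force, u_{t+1} = u_t + s·(1−u_t) − f·u_t = u_t·(1−s−f) + s.
Here 1−s−f = 0.448 and s = 0.009.
u_1 = 0.012000 × 0.448 + 0.009 = 0.014376.
u_2 = 0.014376 × 0.448 + 0.009 = 0.015440.
u_3 = 0.015440 × 0.448 + 0.009 = 0.015917.
u_4 = 0.015917 × 0.448 + 0.009 = 0.016131.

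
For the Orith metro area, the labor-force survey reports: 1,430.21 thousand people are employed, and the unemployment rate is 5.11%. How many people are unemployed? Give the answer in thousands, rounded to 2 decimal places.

About 77.02 thousand are unemployed.

Let U be the number unemployed. The labor force is E + U, and U/(E+U) = 0.0511.
So U = 0.0511 × 1,430.21 / (1 − 0.0511) = 73.0837 / 0.9489 ≈ 77.02 thousand.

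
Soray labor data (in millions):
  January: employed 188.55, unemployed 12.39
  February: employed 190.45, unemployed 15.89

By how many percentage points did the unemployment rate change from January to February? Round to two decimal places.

The unemployment rate changed by +1.53 percentage points.

January: labor force = 188.55 + 12.39 = 200.94; u = 12.39/200.94 = 6.17%.
February: labor force = 190.45 + 15.89 = 206.34; u = 15.89/206.34 = 7.70%.
Change = 7.70% − 6.17% = +1.53 pp.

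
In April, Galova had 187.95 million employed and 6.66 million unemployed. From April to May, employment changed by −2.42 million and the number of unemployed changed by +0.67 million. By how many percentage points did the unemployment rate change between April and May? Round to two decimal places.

The unemployment rate changed by +0.38 percentage points.

April: labor force = 187.95 + 6.66 = 194.61; u = 6.66/194.61 = 3.42%.
May: labor force = 185.53 + 7.33 = 192.86; u = 7.33/192.86 = 3.80%.
Change = 3.80% − 3.42% = +0.38 pp.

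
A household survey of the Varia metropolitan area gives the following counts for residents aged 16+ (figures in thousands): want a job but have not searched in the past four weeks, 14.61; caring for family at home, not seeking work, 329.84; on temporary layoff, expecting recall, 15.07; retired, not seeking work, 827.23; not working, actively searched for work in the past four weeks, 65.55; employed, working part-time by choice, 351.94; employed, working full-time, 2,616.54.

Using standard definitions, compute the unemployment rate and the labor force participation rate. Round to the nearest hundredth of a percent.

Employed = 351.94 + 2,616.54 = 2,968.48 thousand.
Unemployed = 15.07 + 65.55 = 80.62 thousand (jobless and actively searching, or on temporary layoff).
Labor force = 2,968.48 + 80.62 = 3,049.10 thousand.
Not in labor force = 14.61 + 329.84 + 827.23 = 1,171.68 thousand (those not working and not actively searching are outside the labor force — including those who want a job but have given up searching).
Civilian working-age population = 3,049.10 + 1,171.68 = 4,220.78 thousand.
Unemployment rate = 80.62 / 3,049.10 = 2.64%.
Labor force participation rate = 3,049.10 / 4,220.78 = 72.24%.

Unemployment rate ≈ 2.64%; labor force participation rate ≈ 72.24%.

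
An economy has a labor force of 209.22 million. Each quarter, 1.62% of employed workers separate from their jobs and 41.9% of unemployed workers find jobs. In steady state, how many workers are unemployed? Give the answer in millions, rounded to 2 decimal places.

About 7.79 million are unemployed in steady state.

Steady-state unemployment rate u* = s/(s+f) = 1.62/(1.62+41.9) = 0.037224.
Unemployed = u* × labor force = 0.037224 × 209.22 ≈ 7.79 million.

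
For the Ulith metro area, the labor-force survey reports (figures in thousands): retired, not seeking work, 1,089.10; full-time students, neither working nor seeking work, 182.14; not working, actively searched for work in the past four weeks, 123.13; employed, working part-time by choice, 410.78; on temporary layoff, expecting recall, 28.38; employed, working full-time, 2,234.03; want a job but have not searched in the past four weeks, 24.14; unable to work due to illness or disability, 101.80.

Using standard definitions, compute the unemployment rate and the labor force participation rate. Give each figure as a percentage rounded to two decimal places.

Unemployment rate ≈ 5.42%; labor force participation rate ≈ 66.68%.

Employed = 410.78 + 2,234.03 = 2,644.81 thousand.
Unemployed = 123.13 + 28.38 = 151.51 thousand (jobless and actively searching, or on temporary layoff).
Labor force = 2,644.81 + 151.51 = 2,796.32 thousand.
Not in labor force = 1,089.10 + 182.14 + 24.14 + 101.80 = 1,397.18 thousand (those not working and not actively searching are outside the labor force — including those who want a job but have given up searching).
Civilian working-age population = 2,796.32 + 1,397.18 = 4,193.50 thousand.
Unemployment rate = 151.51 / 2,796.32 = 5.42%.
Labor force participation rate = 2,796.32 / 4,193.50 = 66.68%.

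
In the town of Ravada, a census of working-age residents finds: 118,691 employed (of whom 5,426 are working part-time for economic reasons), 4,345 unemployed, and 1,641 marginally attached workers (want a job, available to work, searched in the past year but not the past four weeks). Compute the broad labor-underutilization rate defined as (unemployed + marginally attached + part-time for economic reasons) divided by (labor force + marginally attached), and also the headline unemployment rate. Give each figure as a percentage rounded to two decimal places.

Labor force = 118,691 + 4,345 = 123,036.
Numerator = 4,345 + 1,641 + 5,426 = 11,412.
Denominator = 123,036 + 1,641 = 124,677.
Broad rate = 11,412 / 124,677 = 9.15%.
Headline unemployment rate = 4,345 / 123,036 = 3.53%.

Broad underutilization rate ≈ 9.15%; headline unemployment rate ≈ 3.53%.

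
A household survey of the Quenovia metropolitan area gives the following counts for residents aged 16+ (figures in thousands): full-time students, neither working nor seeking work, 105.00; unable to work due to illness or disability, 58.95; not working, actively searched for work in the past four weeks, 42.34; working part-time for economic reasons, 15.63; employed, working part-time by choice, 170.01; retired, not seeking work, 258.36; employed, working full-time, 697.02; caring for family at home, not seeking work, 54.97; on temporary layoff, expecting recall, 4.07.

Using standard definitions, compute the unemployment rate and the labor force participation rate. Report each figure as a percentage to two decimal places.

Employed = 15.63 + 170.01 + 697.02 = 882.66 thousand (anyone who worked, including part-time for economic reasons, counts as employed).
Unemployed = 42.34 + 4.07 = 46.41 thousand (jobless and actively searching, or on temporary layoff).
Labor force = 882.66 + 46.41 = 929.07 thousand.
Not in labor force = 105.00 + 58.95 + 258.36 + 54.97 = 477.28 thousand (those not working and not actively searching are outside the labor force).
Civilian working-age population = 929.07 + 477.28 = 1,406.35 thousand.
Unemployment rate = 46.41 / 929.07 = 5.00%.
Labor force participation rate = 929.07 / 1,406.35 = 66.06%.

Unemployment rate ≈ 5.00%; labor force participation rate ≈ 66.06%.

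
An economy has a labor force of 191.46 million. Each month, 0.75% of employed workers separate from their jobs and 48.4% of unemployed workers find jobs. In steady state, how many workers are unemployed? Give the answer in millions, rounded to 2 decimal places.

About 2.92 million are unemployed in steady state.

Steady-state unemployment rate u* = s/(s+f) = 0.75/(0.75+48.4) = 0.015259.
Unemployed = u* × labor force = 0.015259 × 191.46 ≈ 2.92 million.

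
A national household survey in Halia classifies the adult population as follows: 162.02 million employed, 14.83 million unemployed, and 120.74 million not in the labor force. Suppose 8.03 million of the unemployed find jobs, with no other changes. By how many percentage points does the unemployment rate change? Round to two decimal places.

The unemployment rate changes by −4.54 percentage points.

Initially, labor force = 162.02 + 14.83 = 176.85 million, so u = 14.83/176.85 = 8.39%.
After the change, unemployed falls and employed rises by 8.03; labor force unchanged → E = 170.05, U = 6.80, labor force = 176.85 million.
New unemployment rate = 6.80 / 176.85 = 3.85%.
Change = 3.85% − 8.39% = −4.54 percentage points.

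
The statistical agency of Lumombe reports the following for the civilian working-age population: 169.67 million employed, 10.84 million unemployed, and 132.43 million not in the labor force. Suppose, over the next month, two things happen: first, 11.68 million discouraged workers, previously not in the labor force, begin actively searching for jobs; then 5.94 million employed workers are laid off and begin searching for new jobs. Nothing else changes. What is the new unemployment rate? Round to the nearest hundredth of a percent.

Initially, labor force = 169.67 + 10.84 = 180.51 million, so u = 10.84/180.51 = 6.01%.
After the first change, unemployed and labor force both rise by 11.68 → E = 169.67, U = 22.52, labor force = 192.19 million.
After the second change, employed falls and unemployed rises by 5.94; labor force unchanged → E = 163.73, U = 28.46, labor force = 192.19 million.
New unemployment rate = 28.46 / 192.19 = 14.81%.

New unemployment rate ≈ 14.81%.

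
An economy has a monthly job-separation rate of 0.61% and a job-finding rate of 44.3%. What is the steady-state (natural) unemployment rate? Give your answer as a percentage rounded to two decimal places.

At steady state the flows balance: s·E = f·U, so U/(E+U) = s/(s+f).
u* = 0.61 / (0.61 + 44.3) = 0.61 / 44.91 = 1.36%.

Steady-state unemployment rate ≈ 1.36%.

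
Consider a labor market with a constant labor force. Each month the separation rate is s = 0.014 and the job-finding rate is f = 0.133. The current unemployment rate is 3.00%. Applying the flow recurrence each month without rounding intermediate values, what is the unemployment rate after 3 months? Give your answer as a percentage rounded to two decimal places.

With a fixed labor force, u_{t+1} = u_t + s·(1−u_t) − f·u_t = u_t·(1−s−f) + s.
Here 1−s−f = 0.853 and s = 0.014.
u_1 = 0.030000 × 0.853 + 0.014 = 0.039590.
u_2 = 0.039590 × 0.853 + 0.014 = 0.047770.
u_3 = 0.047770 × 0.853 + 0.014 = 0.054748.

Unemployment rate after three months ≈ 5.47%.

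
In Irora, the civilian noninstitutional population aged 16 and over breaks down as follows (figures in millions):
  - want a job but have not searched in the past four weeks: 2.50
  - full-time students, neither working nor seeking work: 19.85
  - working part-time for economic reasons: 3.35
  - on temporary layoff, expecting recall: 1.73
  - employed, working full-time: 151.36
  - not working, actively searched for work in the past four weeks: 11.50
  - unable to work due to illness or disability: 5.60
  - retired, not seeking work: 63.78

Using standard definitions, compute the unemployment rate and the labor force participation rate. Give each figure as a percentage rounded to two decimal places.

Unemployment rate ≈ 7.88%; labor force participation rate ≈ 64.67%.

Employed = 3.35 + 151.36 = 154.71 million (anyone who worked, including part-time for economic reasons, counts as employed).
Unemployed = 1.73 + 11.50 = 13.23 million (jobless and actively searching, or on temporary layoff).
Labor force = 154.71 + 13.23 = 167.94 million.
Not in labor force = 2.50 + 19.85 + 5.60 + 63.78 = 91.73 million (those not working and not actively searching are outside the labor force — including those who want a job but have given up searching).
Civilian working-age population = 167.94 + 91.73 = 259.67 million.
Unemployment rate = 13.23 / 167.94 = 7.88%.
Labor force participation rate = 167.94 / 259.67 = 64.67%.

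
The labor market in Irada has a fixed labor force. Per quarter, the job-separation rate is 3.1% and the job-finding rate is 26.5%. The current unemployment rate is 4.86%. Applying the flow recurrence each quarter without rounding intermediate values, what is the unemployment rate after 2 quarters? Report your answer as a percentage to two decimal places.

Unemployment rate after two quarters ≈ 7.69%.

With a fixed labor force, u_{t+1} = u_t + s·(1−u_t) − f·u_t = u_t·(1−s−f) + s.
Here 1−s−f = 0.704 and s = 0.031.
u_1 = 0.048600 × 0.704 + 0.031 = 0.065214.
u_2 = 0.065214 × 0.704 + 0.031 = 0.076911.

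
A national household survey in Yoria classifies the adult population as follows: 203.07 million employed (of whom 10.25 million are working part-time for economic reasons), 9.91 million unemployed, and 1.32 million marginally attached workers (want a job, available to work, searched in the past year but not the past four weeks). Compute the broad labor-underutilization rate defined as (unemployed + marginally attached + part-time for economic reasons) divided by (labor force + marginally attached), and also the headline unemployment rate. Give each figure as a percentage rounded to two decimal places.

Labor force = 203.07 + 9.91 = 212.98 million.
Numerator = 9.91 + 1.32 + 10.25 = 21.48 million.
Denominator = 212.98 + 1.32 = 214.30 million.
Broad rate = 21.48 / 214.30 = 10.02%.
Headline unemployment rate = 9.91 / 212.98 = 4.65%.

Broad underutilization rate ≈ 10.02%; headline unemployment rate ≈ 4.65%.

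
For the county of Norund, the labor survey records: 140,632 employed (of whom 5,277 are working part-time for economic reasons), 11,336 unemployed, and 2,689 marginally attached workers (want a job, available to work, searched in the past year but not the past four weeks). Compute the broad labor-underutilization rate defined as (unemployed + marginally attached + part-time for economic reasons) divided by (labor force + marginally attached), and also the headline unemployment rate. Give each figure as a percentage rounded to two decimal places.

Broad underutilization rate ≈ 12.48%; headline unemployment rate ≈ 7.46%.

Labor force = 140,632 + 11,336 = 151,968.
Numerator = 11,336 + 2,689 + 5,277 = 19,302.
Denominator = 151,968 + 2,689 = 154,657.
Broad rate = 19,302 / 154,657 = 12.48%.
Headline unemployment rate = 11,336 / 151,968 = 7.46%.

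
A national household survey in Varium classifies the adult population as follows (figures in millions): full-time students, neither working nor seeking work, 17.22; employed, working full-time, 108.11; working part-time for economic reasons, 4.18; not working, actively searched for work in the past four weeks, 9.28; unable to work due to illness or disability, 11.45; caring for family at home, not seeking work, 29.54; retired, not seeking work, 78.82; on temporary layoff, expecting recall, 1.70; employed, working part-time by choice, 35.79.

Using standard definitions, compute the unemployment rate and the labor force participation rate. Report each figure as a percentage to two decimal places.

Employed = 108.11 + 4.18 + 35.79 = 148.08 million (anyone who worked, including part-time for economic reasons, counts as employed).
Unemployed = 9.28 + 1.70 = 10.98 million (jobless and actively searching, or on temporary layoff).
Labor force = 148.08 + 10.98 = 159.06 million.
Not in labor force = 17.22 + 11.45 + 29.54 + 78.82 = 137.03 million (those not working and not actively searching are outside the labor force).
Civilian working-age population = 159.06 + 137.03 = 296.09 million.
Unemployment rate = 10.98 / 159.06 = 6.90%.
Labor force participation rate = 159.06 / 296.09 = 53.72%.

Unemployment rate ≈ 6.90%; labor force participation rate ≈ 53.72%.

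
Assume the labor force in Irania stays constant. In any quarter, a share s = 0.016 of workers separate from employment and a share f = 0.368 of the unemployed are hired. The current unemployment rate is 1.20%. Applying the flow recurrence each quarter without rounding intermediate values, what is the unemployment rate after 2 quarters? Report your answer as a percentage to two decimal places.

Unemployment rate after two quarters ≈ 3.04%.

With a fixed labor force, u_{t+1} = u_t + s·(1−u_t) − f·u_t = u_t·(1−s−f) + s.
Here 1−s−f = 0.616 and s = 0.016.
u_1 = 0.012000 × 0.616 + 0.016 = 0.023392.
u_2 = 0.023392 × 0.616 + 0.016 = 0.030409.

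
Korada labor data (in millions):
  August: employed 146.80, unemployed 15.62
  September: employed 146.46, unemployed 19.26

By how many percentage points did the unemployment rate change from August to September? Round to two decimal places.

The unemployment rate changed by +2.00 percentage points.

August: labor force = 146.80 + 15.62 = 162.42; u = 15.62/162.42 = 9.62%.
September: labor force = 146.46 + 19.26 = 165.72; u = 19.26/165.72 = 11.62%.
Change = 11.62% − 9.62% = +2.00 pp.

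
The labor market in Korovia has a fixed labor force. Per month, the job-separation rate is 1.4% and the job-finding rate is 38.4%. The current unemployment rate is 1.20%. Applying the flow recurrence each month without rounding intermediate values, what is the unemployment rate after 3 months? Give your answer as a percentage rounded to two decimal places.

With a fixed labor force, u_{t+1} = u_t + s·(1−u_t) − f·u_t = u_t·(1−s−f) + s.
Here 1−s−f = 0.602 and s = 0.014.
u_1 = 0.012000 × 0.602 + 0.014 = 0.021224.
u_2 = 0.021224 × 0.602 + 0.014 = 0.026777.
u_3 = 0.026777 × 0.602 + 0.014 = 0.030120.

Unemployment rate after three months ≈ 3.01%.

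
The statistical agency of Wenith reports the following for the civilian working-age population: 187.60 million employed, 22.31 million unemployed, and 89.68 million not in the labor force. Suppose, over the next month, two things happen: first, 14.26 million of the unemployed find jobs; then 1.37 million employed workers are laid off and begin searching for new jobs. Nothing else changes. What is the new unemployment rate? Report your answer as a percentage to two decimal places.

New unemployment rate ≈ 4.49%.

Initially, labor force = 187.60 + 22.31 = 209.91 million, so u = 22.31/209.91 = 10.63%.
After the first change, unemployed falls and employed rises by 14.26; labor force unchanged → E = 201.86, U = 8.05, labor force = 209.91 million.
After the second change, employed falls and unemployed rises by 1.37; labor force unchanged → E = 200.49, U = 9.42, labor force = 209.91 million.
New unemployment rate = 9.42 / 209.91 = 4.49%.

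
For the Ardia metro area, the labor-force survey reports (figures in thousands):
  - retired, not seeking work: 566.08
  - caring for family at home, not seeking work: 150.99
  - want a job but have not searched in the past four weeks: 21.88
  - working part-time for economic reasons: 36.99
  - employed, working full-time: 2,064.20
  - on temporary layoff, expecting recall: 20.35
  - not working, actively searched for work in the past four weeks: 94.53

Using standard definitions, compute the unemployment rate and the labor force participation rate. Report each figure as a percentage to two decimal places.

Employed = 36.99 + 2,064.20 = 2,101.19 thousand (anyone who worked, including part-time for economic reasons, counts as employed).
Unemployed = 20.35 + 94.53 = 114.88 thousand (jobless and actively searching, or on temporary layoff).
Labor force = 2,101.19 + 114.88 = 2,216.07 thousand.
Not in labor force = 566.08 + 150.99 + 21.88 = 738.95 thousand (those not working and not actively searching are outside the labor force — including those who want a job but have given up searching).
Civilian working-age population = 2,216.07 + 738.95 = 2,955.02 thousand.
Unemployment rate = 114.88 / 2,216.07 = 5.18%.
Labor force participation rate = 2,216.07 / 2,955.02 = 74.99%.

Unemployment rate ≈ 5.18%; labor force participation rate ≈ 74.99%.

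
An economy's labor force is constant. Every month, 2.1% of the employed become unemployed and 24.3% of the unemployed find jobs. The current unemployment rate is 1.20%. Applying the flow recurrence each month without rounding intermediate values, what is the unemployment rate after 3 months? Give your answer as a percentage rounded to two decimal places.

With a fixed labor force, u_{t+1} = u_t + s·(1−u_t) − f·u_t = u_t·(1−s−f) + s.
Here 1−s−f = 0.736 and s = 0.021.
u_1 = 0.012000 × 0.736 + 0.021 = 0.029832.
u_2 = 0.029832 × 0.736 + 0.021 = 0.042956.
u_3 = 0.042956 × 0.736 + 0.021 = 0.052616.

Unemployment rate after three months ≈ 5.26%.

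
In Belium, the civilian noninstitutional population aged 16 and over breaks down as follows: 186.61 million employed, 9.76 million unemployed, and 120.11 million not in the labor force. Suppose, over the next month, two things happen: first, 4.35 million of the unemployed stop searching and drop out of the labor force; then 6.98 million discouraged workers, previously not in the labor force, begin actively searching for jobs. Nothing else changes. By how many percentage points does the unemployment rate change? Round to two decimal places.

The unemployment rate changes by +1.26 percentage points.

Initially, labor force = 186.61 + 9.76 = 196.37 million, so u = 9.76/196.37 = 4.97%.
After the first change, unemployed and labor force both fall by 4.35 → E = 186.61, U = 5.41, labor force = 192.02 million.
After the second change, unemployed and labor force both rise by 6.98 → E = 186.61, U = 12.39, labor force = 199.00 million.
New unemployment rate = 12.39 / 199.00 = 6.23%.
Change = 6.23% − 4.97% = +1.26 percentage points.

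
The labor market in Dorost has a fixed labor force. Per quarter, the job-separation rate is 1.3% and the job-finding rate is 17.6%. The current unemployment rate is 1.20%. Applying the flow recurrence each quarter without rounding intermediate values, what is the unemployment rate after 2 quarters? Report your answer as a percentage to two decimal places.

With a fixed labor force, u_{t+1} = u_t + s·(1−u_t) − f·u_t = u_t·(1−s−f) + s.
Here 1−s−f = 0.811 and s = 0.013.
u_1 = 0.012000 × 0.811 + 0.013 = 0.022732.
u_2 = 0.022732 × 0.811 + 0.013 = 0.031436.

Unemployment rate after two quarters ≈ 3.14%.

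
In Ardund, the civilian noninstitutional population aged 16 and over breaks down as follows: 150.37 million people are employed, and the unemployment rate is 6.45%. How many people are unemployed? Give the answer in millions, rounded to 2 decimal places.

About 10.37 million are unemployed.

Let U be the number unemployed. The labor force is E + U, and U/(E+U) = 0.0645.
So U = 0.0645 × 150.37 / (1 − 0.0645) = 9.6989 / 0.9355 ≈ 10.37 million.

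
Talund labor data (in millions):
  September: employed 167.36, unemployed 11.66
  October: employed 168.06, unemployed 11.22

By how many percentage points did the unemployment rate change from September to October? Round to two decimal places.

The unemployment rate changed by −0.25 percentage points.

September: labor force = 167.36 + 11.66 = 179.02; u = 11.66/179.02 = 6.51%.
October: labor force = 168.06 + 11.22 = 179.28; u = 11.22/179.28 = 6.26%.
Change = 6.26% − 6.51% = −0.25 pp.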